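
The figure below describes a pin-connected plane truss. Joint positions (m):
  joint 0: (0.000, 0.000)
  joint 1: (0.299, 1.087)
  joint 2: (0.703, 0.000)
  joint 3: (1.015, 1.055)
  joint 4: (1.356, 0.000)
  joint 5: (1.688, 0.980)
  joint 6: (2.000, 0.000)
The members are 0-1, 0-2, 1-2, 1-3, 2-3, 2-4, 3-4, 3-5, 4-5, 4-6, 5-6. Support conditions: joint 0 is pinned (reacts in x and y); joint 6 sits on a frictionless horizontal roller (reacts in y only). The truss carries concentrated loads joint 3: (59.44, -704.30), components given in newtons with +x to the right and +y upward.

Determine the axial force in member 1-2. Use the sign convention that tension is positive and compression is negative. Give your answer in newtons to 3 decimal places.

N=7 nodes, M=11 members, R=3 reactions → 2N=14, M+R=14
member 0 (0-1): L=1.1274, (cx,cy)=(0.2652,0.9642)
member 1 (0-2): L=0.7030, (cx,cy)=(1.0000,0.0000)
member 2 (1-2): L=1.1596, (cx,cy)=(0.3484,-0.9374)
member 3 (1-3): L=0.7167, (cx,cy)=(0.9990,-0.0446)
member 4 (2-3): L=1.1002, (cx,cy)=(0.2836,0.9589)
member 5 (2-4): L=0.6530, (cx,cy)=(1.0000,0.0000)
member 6 (3-4): L=1.1087, (cx,cy)=(0.3076,-0.9515)
member 7 (3-5): L=0.6772, (cx,cy)=(0.9938,-0.1108)
member 8 (4-5): L=1.0347, (cx,cy)=(0.3209,0.9471)
member 9 (4-6): L=0.6440, (cx,cy)=(1.0000,0.0000)
member 10 (5-6): L=1.0285, (cx,cy)=(0.3034,-0.9529)
solve A·x = −loads:
  F[0-1] = -327.2319 N (compression)
  F[0-2] = +146.2279 N (tension)
  F[1-2] = +346.4937 N (tension)
  F[1-3] = -207.7070 N (compression)
  F[2-3] = -338.6920 N (compression)
  F[2-4] = +362.9906 N (tension)
  F[3-4] = -379.7576 N (compression)
  F[3-5] = -247.7178 N (compression)
  F[4-5] = +381.5235 N (tension)
  F[4-6] = +123.7770 N (tension)
  F[5-6] = -408.0147 N (compression)
  Rx@0 = -59.4400 N
  Ry@0 = +315.5131 N
  Ry@6 = +388.7869 N

346.494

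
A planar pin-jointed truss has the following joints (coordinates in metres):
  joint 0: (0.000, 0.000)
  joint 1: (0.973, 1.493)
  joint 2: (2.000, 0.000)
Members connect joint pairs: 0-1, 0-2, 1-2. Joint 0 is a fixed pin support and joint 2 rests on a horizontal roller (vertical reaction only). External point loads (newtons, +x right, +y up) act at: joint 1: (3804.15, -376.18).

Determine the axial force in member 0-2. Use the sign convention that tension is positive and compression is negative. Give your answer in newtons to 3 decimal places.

N=3 nodes, M=3 members, R=3 reactions → 2N=6, M+R=6
member 0 (0-1): L=1.7821, (cx,cy)=(0.5460,0.8378)
member 1 (0-2): L=2.0000, (cx,cy)=(1.0000,0.0000)
member 2 (1-2): L=1.8121, (cx,cy)=(0.5667,-0.8239)
solve A·x = −loads:
  F[0-1] = +3159.0639 N (tension)
  F[0-2] = +2079.3204 N (tension)
  F[1-2] = -3668.9169 N (compression)
  Rx@0 = -3804.1500 N
  Ry@0 = -2646.6295 N
  Ry@2 = +3022.8095 N

2079.320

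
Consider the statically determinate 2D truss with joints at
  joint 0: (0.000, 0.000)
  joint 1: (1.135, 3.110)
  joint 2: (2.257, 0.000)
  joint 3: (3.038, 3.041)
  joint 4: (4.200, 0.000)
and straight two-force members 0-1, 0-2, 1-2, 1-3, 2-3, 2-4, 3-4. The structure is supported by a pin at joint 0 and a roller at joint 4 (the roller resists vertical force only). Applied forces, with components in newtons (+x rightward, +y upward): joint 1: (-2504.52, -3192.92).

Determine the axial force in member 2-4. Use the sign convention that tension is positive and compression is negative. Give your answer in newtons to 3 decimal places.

-378.935

N=5 nodes, M=7 members, R=3 reactions → 2N=10, M+R=10
member 0 (0-1): L=3.3106, (cx,cy)=(0.3428,0.9394)
member 1 (0-2): L=2.2570, (cx,cy)=(1.0000,0.0000)
member 2 (1-2): L=3.3062, (cx,cy)=(0.3394,-0.9407)
member 3 (1-3): L=1.9043, (cx,cy)=(0.9993,-0.0362)
member 4 (2-3): L=3.1397, (cx,cy)=(0.2488,0.9686)
member 5 (2-4): L=1.9430, (cx,cy)=(1.0000,0.0000)
member 6 (3-4): L=3.2554, (cx,cy)=(0.3569,-0.9341)
solve A·x = −loads:
  F[0-1] = -4454.5741 N (compression)
  F[0-2] = -977.3396 N (compression)
  F[1-2] = +1030.0542 N (tension)
  F[1-3] = +628.1909 N (tension)
  F[2-3] = -1000.3706 N (compression)
  F[2-4] = -378.9353 N (compression)
  F[3-4] = +1061.6208 N (tension)
  Rx@0 = +2504.5200 N
  Ry@0 = +4184.6088 N
  Ry@4 = -991.6888 N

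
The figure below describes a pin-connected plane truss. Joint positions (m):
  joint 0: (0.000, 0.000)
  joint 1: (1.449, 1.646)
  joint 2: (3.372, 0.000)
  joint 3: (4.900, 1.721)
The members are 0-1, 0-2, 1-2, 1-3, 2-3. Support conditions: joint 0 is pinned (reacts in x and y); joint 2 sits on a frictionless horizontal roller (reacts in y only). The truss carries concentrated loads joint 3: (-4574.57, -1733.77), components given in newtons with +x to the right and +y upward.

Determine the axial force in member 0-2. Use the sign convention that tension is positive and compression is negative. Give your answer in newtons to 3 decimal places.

-3210.855

N=4 nodes, M=5 members, R=3 reactions → 2N=8, M+R=8
member 0 (0-1): L=2.1929, (cx,cy)=(0.6608,0.7506)
member 1 (0-2): L=3.3720, (cx,cy)=(1.0000,0.0000)
member 2 (1-2): L=2.5313, (cx,cy)=(0.7597,-0.6503)
member 3 (1-3): L=3.4518, (cx,cy)=(0.9998,0.0217)
member 4 (2-3): L=2.3014, (cx,cy)=(0.6639,0.7478)
solve A·x = −loads:
  F[0-1] = -2063.8542 N (compression)
  F[0-2] = -3210.8545 N (compression)
  F[1-2] = +2278.8333 N (tension)
  F[1-3] = -3095.6819 N (compression)
  F[2-3] = -2228.5692 N (compression)
  Rx@0 = +4574.5700 N
  Ry@0 = +1549.1205 N
  Ry@2 = +184.6495 N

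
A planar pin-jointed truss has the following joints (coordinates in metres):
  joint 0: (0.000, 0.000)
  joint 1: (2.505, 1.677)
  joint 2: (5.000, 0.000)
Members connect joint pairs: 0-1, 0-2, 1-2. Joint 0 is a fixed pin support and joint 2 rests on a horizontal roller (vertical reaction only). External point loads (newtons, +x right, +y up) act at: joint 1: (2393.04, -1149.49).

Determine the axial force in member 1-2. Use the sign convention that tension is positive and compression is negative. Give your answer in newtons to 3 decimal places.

N=3 nodes, M=3 members, R=3 reactions → 2N=6, M+R=6
member 0 (0-1): L=3.0145, (cx,cy)=(0.8310,0.5563)
member 1 (0-2): L=5.0000, (cx,cy)=(1.0000,0.0000)
member 2 (1-2): L=3.0062, (cx,cy)=(0.8299,-0.5578)
solve A·x = −loads:
  F[0-1] = +411.6975 N (tension)
  F[0-2] = +2050.9288 N (tension)
  F[1-2] = -2471.1590 N (compression)
  Rx@0 = -2393.0400 N
  Ry@0 = -229.0301 N
  Ry@2 = +1378.5201 N

-2471.159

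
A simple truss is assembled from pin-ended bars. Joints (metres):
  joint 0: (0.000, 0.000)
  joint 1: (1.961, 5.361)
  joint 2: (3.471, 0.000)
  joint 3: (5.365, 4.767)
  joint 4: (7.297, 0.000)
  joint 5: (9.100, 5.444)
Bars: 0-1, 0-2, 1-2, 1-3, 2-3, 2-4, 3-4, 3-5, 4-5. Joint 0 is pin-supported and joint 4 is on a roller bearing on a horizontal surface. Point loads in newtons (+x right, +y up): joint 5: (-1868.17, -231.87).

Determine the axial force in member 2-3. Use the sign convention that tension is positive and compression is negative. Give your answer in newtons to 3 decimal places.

N=6 nodes, M=9 members, R=3 reactions → 2N=12, M+R=12
member 0 (0-1): L=5.7084, (cx,cy)=(0.3435,0.9391)
member 1 (0-2): L=3.4710, (cx,cy)=(1.0000,0.0000)
member 2 (1-2): L=5.5696, (cx,cy)=(0.2711,-0.9625)
member 3 (1-3): L=3.4554, (cx,cy)=(0.9851,-0.1719)
member 4 (2-3): L=5.1295, (cx,cy)=(0.3692,0.9293)
member 5 (2-4): L=3.8260, (cx,cy)=(1.0000,0.0000)
member 6 (3-4): L=5.1436, (cx,cy)=(0.3756,-0.9268)
member 7 (3-5): L=3.7959, (cx,cy)=(0.9840,0.1784)
member 8 (4-5): L=5.7348, (cx,cy)=(0.3144,0.9493)
solve A·x = −loads:
  F[0-1] = -1423.0803 N (compression)
  F[0-2] = -1379.3010 N (compression)
  F[1-2] = +1553.4578 N (tension)
  F[1-3] = -923.7859 N (compression)
  F[2-3] = -1608.9750 N (compression)
  F[2-4] = -364.0402 N (compression)
  F[3-4] = +1069.3348 N (tension)
  F[3-5] = -1936.8368 N (compression)
  F[4-5] = +119.6356 N (tension)
  Rx@0 = +1868.1700 N
  Ry@0 = +1336.4747 N
  Ry@4 = -1104.6047 N

-1608.975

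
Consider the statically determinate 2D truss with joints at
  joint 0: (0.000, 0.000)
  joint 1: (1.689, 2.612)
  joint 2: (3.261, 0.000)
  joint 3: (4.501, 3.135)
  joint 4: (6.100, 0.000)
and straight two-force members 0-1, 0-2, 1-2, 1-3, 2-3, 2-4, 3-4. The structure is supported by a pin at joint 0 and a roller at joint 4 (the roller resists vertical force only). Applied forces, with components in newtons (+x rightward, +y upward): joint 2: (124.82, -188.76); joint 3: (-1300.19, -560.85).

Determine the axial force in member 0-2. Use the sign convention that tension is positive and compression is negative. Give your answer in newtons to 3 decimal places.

-591.411

N=5 nodes, M=7 members, R=3 reactions → 2N=10, M+R=10
member 0 (0-1): L=3.1105, (cx,cy)=(0.5430,0.8397)
member 1 (0-2): L=3.2610, (cx,cy)=(1.0000,0.0000)
member 2 (1-2): L=3.0486, (cx,cy)=(0.5157,-0.8568)
member 3 (1-3): L=2.8602, (cx,cy)=(0.9831,0.1829)
member 4 (2-3): L=3.3713, (cx,cy)=(0.3678,0.9299)
member 5 (2-4): L=2.8390, (cx,cy)=(1.0000,0.0000)
member 6 (3-4): L=3.5192, (cx,cy)=(0.4544,-0.8908)
solve A·x = −loads:
  F[0-1] = -1075.4351 N (compression)
  F[0-2] = -591.4109 N (compression)
  F[1-2] = +833.9111 N (tension)
  F[1-3] = -1031.3562 N (compression)
  F[2-3] = -565.3640 N (compression)
  F[2-4] = -78.2767 N (compression)
  F[3-4] = +172.2792 N (tension)
  Rx@0 = +1175.3700 N
  Ry@0 = +903.0794 N
  Ry@4 = -153.4694 N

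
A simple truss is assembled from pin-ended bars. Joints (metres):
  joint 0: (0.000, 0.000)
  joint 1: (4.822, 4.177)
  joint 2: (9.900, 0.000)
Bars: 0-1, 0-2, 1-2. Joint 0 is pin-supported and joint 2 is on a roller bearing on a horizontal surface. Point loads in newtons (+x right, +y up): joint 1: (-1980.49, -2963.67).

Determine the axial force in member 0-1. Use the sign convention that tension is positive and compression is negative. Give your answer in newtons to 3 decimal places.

-3597.978

N=3 nodes, M=3 members, R=3 reactions → 2N=6, M+R=6
member 0 (0-1): L=6.3796, (cx,cy)=(0.7558,0.6547)
member 1 (0-2): L=9.9000, (cx,cy)=(1.0000,0.0000)
member 2 (1-2): L=6.5752, (cx,cy)=(0.7723,-0.6353)
solve A·x = −loads:
  F[0-1] = -3597.9779 N (compression)
  F[0-2] = +739.0394 N (tension)
  F[1-2] = -956.9399 N (compression)
  Rx@0 = +1980.4900 N
  Ry@0 = +2355.7599 N
  Ry@2 = +607.9101 N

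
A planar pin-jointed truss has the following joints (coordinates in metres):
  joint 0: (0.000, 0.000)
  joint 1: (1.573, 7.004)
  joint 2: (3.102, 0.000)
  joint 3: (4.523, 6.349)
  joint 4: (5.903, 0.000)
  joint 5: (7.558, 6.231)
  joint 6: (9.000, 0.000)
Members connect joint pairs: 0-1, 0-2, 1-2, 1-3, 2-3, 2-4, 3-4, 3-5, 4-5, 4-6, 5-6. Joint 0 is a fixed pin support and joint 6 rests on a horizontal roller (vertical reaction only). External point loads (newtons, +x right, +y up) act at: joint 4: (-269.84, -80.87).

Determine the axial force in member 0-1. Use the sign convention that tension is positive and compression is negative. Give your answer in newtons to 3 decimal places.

N=7 nodes, M=11 members, R=3 reactions → 2N=14, M+R=14
member 0 (0-1): L=7.1785, (cx,cy)=(0.2191,0.9757)
member 1 (0-2): L=3.1020, (cx,cy)=(1.0000,0.0000)
member 2 (1-2): L=7.1690, (cx,cy)=(0.2133,-0.9770)
member 3 (1-3): L=3.0218, (cx,cy)=(0.9762,-0.2168)
member 4 (2-3): L=6.5061, (cx,cy)=(0.2184,0.9759)
member 5 (2-4): L=2.8010, (cx,cy)=(1.0000,0.0000)
member 6 (3-4): L=6.4972, (cx,cy)=(0.2124,-0.9772)
member 7 (3-5): L=3.0373, (cx,cy)=(0.9992,-0.0389)
member 8 (4-5): L=6.4470, (cx,cy)=(0.2567,0.9665)
member 9 (4-6): L=3.0970, (cx,cy)=(1.0000,0.0000)
member 10 (5-6): L=6.3957, (cx,cy)=(0.2255,-0.9743)
solve A·x = −loads:
  F[0-1] = -28.5214 N (compression)
  F[0-2] = -263.5902 N (compression)
  F[1-2] = +31.4273 N (tension)
  F[1-3] = -13.2681 N (compression)
  F[2-3] = -31.4638 N (compression)
  F[2-4] = -250.0153 N (compression)
  F[3-4] = +29.5163 N (tension)
  F[3-5] = -26.1136 N (compression)
  F[4-5] = +53.8311 N (tension)
  F[4-6] = +12.2751 N (tension)
  F[5-6] = -54.4436 N (compression)
  Rx@0 = +269.8400 N
  Ry@0 = +27.8283 N
  Ry@6 = +53.0417 N

-28.521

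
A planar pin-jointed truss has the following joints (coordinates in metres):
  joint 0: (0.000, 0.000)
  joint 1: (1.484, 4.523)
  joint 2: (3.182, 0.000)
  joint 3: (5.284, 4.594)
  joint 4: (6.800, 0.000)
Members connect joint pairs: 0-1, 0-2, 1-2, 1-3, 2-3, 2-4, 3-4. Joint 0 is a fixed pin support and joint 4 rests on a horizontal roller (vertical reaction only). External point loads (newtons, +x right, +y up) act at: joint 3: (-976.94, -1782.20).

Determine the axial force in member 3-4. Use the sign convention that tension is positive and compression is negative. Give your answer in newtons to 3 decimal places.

N=5 nodes, M=7 members, R=3 reactions → 2N=10, M+R=10
member 0 (0-1): L=4.7602, (cx,cy)=(0.3117,0.9502)
member 1 (0-2): L=3.1820, (cx,cy)=(1.0000,0.0000)
member 2 (1-2): L=4.8312, (cx,cy)=(0.3515,-0.9362)
member 3 (1-3): L=3.8007, (cx,cy)=(0.9998,0.0187)
member 4 (2-3): L=5.0521, (cx,cy)=(0.4161,0.9093)
member 5 (2-4): L=3.6180, (cx,cy)=(1.0000,0.0000)
member 6 (3-4): L=4.8377, (cx,cy)=(0.3134,-0.9496)
solve A·x = −loads:
  F[0-1] = -1112.7917 N (compression)
  F[0-2] = -630.0275 N (compression)
  F[1-2] = +1114.6462 N (tension)
  F[1-3] = -738.7990 N (compression)
  F[2-3] = -1147.5809 N (compression)
  F[2-4] = +239.2023 N (tension)
  F[3-4] = -763.3132 N (compression)
  Rx@0 = +976.9400 N
  Ry@0 = +1057.3349 N
  Ry@4 = +724.8651 N

-763.313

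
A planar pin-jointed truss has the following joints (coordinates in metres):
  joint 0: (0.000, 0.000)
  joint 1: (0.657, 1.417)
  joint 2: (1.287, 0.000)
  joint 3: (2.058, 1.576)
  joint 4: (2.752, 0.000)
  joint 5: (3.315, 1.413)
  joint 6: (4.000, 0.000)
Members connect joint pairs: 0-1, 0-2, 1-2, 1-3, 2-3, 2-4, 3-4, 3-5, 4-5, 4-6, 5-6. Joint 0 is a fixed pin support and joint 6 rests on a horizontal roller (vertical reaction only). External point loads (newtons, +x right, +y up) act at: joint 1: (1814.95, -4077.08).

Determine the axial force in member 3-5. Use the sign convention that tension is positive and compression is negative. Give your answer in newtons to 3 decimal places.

-1111.602

N=7 nodes, M=11 members, R=3 reactions → 2N=14, M+R=14
member 0 (0-1): L=1.5619, (cx,cy)=(0.4206,0.9072)
member 1 (0-2): L=1.2870, (cx,cy)=(1.0000,0.0000)
member 2 (1-2): L=1.5507, (cx,cy)=(0.4063,-0.9138)
member 3 (1-3): L=1.4100, (cx,cy)=(0.9936,0.1128)
member 4 (2-3): L=1.7545, (cx,cy)=(0.4394,0.8983)
member 5 (2-4): L=1.4650, (cx,cy)=(1.0000,0.0000)
member 6 (3-4): L=1.7220, (cx,cy)=(0.4030,-0.9152)
member 7 (3-5): L=1.2675, (cx,cy)=(0.9917,-0.1286)
member 8 (4-5): L=1.5210, (cx,cy)=(0.3701,0.9290)
member 9 (4-6): L=1.2480, (cx,cy)=(1.0000,0.0000)
member 10 (5-6): L=1.5703, (cx,cy)=(0.4362,-0.8998)
solve A·x = −loads:
  F[0-1] = -3047.1679 N (compression)
  F[0-2] = +3096.7137 N (tension)
  F[1-2] = -1733.6334 N (compression)
  F[1-3] = -2407.7689 N (compression)
  F[2-3] = +1763.5267 N (tension)
  F[2-4] = +1617.4376 N (tension)
  F[3-4] = -1278.0417 N (compression)
  F[3-5] = -1111.6024 N (compression)
  F[4-5] = +1259.0845 N (tension)
  F[4-6] = +636.3308 N (tension)
  F[5-6] = -1458.7160 N (compression)
  Rx@0 = -1814.9500 N
  Ry@0 = +2764.4736 N
  Ry@6 = +1312.6064 N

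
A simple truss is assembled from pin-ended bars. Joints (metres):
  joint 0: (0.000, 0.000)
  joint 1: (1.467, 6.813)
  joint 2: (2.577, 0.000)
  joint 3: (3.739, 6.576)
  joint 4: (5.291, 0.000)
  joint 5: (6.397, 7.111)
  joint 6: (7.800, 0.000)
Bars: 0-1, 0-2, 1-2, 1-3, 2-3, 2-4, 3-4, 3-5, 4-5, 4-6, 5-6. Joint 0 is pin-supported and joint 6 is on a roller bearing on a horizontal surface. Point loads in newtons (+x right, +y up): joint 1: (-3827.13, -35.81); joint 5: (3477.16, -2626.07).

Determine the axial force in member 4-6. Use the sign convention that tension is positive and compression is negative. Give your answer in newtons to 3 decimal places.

N=7 nodes, M=11 members, R=3 reactions → 2N=14, M+R=14
member 0 (0-1): L=6.9692, (cx,cy)=(0.2105,0.9776)
member 1 (0-2): L=2.5770, (cx,cy)=(1.0000,0.0000)
member 2 (1-2): L=6.9028, (cx,cy)=(0.1608,-0.9870)
member 3 (1-3): L=2.2843, (cx,cy)=(0.9946,-0.1038)
member 4 (2-3): L=6.6779, (cx,cy)=(0.1740,0.9847)
member 5 (2-4): L=2.7140, (cx,cy)=(1.0000,0.0000)
member 6 (3-4): L=6.7567, (cx,cy)=(0.2297,-0.9733)
member 7 (3-5): L=2.7113, (cx,cy)=(0.9803,0.1973)
member 8 (4-5): L=7.1965, (cx,cy)=(0.1537,0.9881)
member 9 (4-6): L=2.5090, (cx,cy)=(1.0000,0.0000)
member 10 (5-6): L=7.2481, (cx,cy)=(0.1936,-0.9811)
solve A·x = −loads:
  F[0-1] = -689.7248 N (compression)
  F[0-2] = -204.7835 N (compression)
  F[1-2] = +262.1951 N (tension)
  F[1-3] = +3659.5308 N (tension)
  F[2-3] = -262.7920 N (compression)
  F[2-4] = -116.8939 N (compression)
  F[3-4] = +1335.8266 N (tension)
  F[3-5] = +3353.1424 N (tension)
  F[4-5] = -1315.7402 N (compression)
  F[4-6] = +392.1552 N (tension)
  F[5-6] = -2025.9259 N (compression)
  Rx@0 = +349.9700 N
  Ry@0 = +674.2709 N
  Ry@6 = +1987.6091 N

392.155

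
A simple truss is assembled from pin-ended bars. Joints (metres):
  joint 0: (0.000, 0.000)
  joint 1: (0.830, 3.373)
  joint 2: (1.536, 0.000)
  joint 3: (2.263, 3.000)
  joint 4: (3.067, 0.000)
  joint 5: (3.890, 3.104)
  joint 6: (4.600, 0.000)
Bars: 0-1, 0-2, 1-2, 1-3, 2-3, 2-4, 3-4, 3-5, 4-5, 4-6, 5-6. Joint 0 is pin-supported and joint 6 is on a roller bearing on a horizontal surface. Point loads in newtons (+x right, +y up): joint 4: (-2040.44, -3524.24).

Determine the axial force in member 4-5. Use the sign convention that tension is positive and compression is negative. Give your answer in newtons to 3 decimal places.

2509.006

N=7 nodes, M=11 members, R=3 reactions → 2N=14, M+R=14
member 0 (0-1): L=3.4736, (cx,cy)=(0.2389,0.9710)
member 1 (0-2): L=1.5360, (cx,cy)=(1.0000,0.0000)
member 2 (1-2): L=3.4461, (cx,cy)=(0.2049,-0.9788)
member 3 (1-3): L=1.4807, (cx,cy)=(0.9678,-0.2519)
member 4 (2-3): L=3.0868, (cx,cy)=(0.2355,0.9719)
member 5 (2-4): L=1.5310, (cx,cy)=(1.0000,0.0000)
member 6 (3-4): L=3.1059, (cx,cy)=(0.2589,-0.9659)
member 7 (3-5): L=1.6303, (cx,cy)=(0.9980,0.0638)
member 8 (4-5): L=3.2113, (cx,cy)=(0.2563,0.9666)
member 9 (4-6): L=1.5330, (cx,cy)=(1.0000,0.0000)
member 10 (5-6): L=3.1842, (cx,cy)=(0.2230,-0.9748)
solve A·x = −loads:
  F[0-1] = -1209.5272 N (compression)
  F[0-2] = -1751.4309 N (compression)
  F[1-2] = +1350.3708 N (tension)
  F[1-3] = -584.5075 N (compression)
  F[2-3] = -1359.9843 N (compression)
  F[2-4] = -1154.4821 N (compression)
  F[3-4] = +1137.8164 N (tension)
  F[3-5] = -1182.9078 N (compression)
  F[4-5] = +2509.0062 N (tension)
  F[4-6] = +537.4747 N (tension)
  F[5-6] = -2410.4353 N (compression)
  Rx@0 = +2040.4400 N
  Ry@0 = +1174.4913 N
  Ry@6 = +2349.7487 N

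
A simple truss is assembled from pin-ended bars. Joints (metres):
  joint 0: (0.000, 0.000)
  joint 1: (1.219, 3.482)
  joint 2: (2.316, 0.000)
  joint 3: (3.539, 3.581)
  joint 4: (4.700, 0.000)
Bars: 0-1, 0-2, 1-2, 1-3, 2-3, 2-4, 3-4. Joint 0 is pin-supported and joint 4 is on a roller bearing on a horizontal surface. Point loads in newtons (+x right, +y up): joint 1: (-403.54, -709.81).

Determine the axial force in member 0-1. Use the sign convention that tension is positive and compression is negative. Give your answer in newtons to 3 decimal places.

-873.752

N=5 nodes, M=7 members, R=3 reactions → 2N=10, M+R=10
member 0 (0-1): L=3.6892, (cx,cy)=(0.3304,0.9438)
member 1 (0-2): L=2.3160, (cx,cy)=(1.0000,0.0000)
member 2 (1-2): L=3.6507, (cx,cy)=(0.3005,-0.9538)
member 3 (1-3): L=2.3221, (cx,cy)=(0.9991,0.0426)
member 4 (2-3): L=3.7841, (cx,cy)=(0.3232,0.9463)
member 5 (2-4): L=2.3840, (cx,cy)=(1.0000,0.0000)
member 6 (3-4): L=3.7645, (cx,cy)=(0.3084,-0.9513)
solve A·x = −loads:
  F[0-1] = -873.7515 N (compression)
  F[0-2] = -114.8325 N (compression)
  F[1-2] = +123.9031 N (tension)
  F[1-3] = +77.6716 N (tension)
  F[2-3] = -124.8789 N (compression)
  F[2-4] = -37.2407 N (compression)
  F[3-4] = +120.7516 N (tension)
  Rx@0 = +403.5400 N
  Ry@0 = +824.6755 N
  Ry@4 = -114.8655 N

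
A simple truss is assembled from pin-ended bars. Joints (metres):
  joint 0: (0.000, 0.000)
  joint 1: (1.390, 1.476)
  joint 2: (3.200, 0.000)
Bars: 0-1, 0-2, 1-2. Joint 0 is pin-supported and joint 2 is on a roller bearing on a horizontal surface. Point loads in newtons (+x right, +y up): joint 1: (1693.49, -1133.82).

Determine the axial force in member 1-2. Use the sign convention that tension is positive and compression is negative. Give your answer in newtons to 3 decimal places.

N=3 nodes, M=3 members, R=3 reactions → 2N=6, M+R=6
member 0 (0-1): L=2.0275, (cx,cy)=(0.6856,0.7280)
member 1 (0-2): L=3.2000, (cx,cy)=(1.0000,0.0000)
member 2 (1-2): L=2.3355, (cx,cy)=(0.7750,-0.6320)
solve A·x = −loads:
  F[0-1] = +192.0410 N (tension)
  F[0-2] = +1561.8305 N (tension)
  F[1-2] = -2015.3005 N (compression)
  Rx@0 = -1693.4900 N
  Ry@0 = -139.8053 N
  Ry@2 = +1273.6253 N

-2015.300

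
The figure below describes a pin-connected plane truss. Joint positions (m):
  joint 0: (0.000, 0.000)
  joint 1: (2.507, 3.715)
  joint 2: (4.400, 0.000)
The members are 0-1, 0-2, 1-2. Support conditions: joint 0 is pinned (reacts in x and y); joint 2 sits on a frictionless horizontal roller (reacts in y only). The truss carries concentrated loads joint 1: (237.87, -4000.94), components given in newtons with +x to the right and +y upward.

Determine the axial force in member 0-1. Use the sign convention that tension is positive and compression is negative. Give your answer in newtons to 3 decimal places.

-1834.300

N=3 nodes, M=3 members, R=3 reactions → 2N=6, M+R=6
member 0 (0-1): L=4.4818, (cx,cy)=(0.5594,0.8289)
member 1 (0-2): L=4.4000, (cx,cy)=(1.0000,0.0000)
member 2 (1-2): L=4.1695, (cx,cy)=(0.4540,-0.8910)
solve A·x = −loads:
  F[0-1] = -1834.2998 N (compression)
  F[0-2] = +1263.9352 N (tension)
  F[1-2] = -2783.9246 N (compression)
  Rx@0 = -237.8700 N
  Ry@0 = +1520.4755 N
  Ry@2 = +2480.4645 N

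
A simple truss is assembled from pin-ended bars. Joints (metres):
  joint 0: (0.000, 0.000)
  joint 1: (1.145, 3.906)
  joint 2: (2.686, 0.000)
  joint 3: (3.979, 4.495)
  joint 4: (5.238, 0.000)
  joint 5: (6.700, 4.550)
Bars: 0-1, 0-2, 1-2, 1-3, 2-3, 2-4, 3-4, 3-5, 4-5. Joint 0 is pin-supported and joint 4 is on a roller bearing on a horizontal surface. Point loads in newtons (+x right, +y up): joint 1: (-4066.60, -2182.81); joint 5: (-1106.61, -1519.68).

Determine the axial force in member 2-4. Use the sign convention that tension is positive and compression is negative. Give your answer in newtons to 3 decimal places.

N=6 nodes, M=9 members, R=3 reactions → 2N=12, M+R=12
member 0 (0-1): L=4.0704, (cx,cy)=(0.2813,0.9596)
member 1 (0-2): L=2.6860, (cx,cy)=(1.0000,0.0000)
member 2 (1-2): L=4.1990, (cx,cy)=(0.3670,-0.9302)
member 3 (1-3): L=2.8946, (cx,cy)=(0.9791,0.2035)
member 4 (2-3): L=4.6773, (cx,cy)=(0.2764,0.9610)
member 5 (2-4): L=2.5520, (cx,cy)=(1.0000,0.0000)
member 6 (3-4): L=4.6680, (cx,cy)=(0.2697,-0.9629)
member 7 (3-5): L=2.7216, (cx,cy)=(0.9998,0.0202)
member 8 (4-5): L=4.7791, (cx,cy)=(0.3059,0.9521)
solve A·x = −loads:
  F[0-1] = -5497.2166 N (compression)
  F[0-2] = -3626.8340 N (compression)
  F[1-2] = +3592.8692 N (tension)
  F[1-3] = +1227.3445 N (tension)
  F[2-3] = -3477.6970 N (compression)
  F[2-4] = -1346.8904 N (compression)
  F[3-4] = +3198.3720 N (tension)
  F[3-5] = -622.4776 N (compression)
  F[4-5] = -1582.9904 N (compression)
  Rx@0 = +5173.2100 N
  Ry@0 = +5275.2356 N
  Ry@4 = -1572.7456 N

-1346.890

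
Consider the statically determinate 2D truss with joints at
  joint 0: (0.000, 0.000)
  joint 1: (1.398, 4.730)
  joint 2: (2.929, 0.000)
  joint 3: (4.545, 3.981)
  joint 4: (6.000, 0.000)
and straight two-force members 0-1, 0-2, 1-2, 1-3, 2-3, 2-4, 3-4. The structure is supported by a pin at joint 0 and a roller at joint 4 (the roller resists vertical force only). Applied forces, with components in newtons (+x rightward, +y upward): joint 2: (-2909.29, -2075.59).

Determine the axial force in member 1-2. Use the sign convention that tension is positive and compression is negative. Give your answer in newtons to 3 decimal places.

1294.926

N=5 nodes, M=7 members, R=3 reactions → 2N=10, M+R=10
member 0 (0-1): L=4.9323, (cx,cy)=(0.2834,0.9590)
member 1 (0-2): L=2.9290, (cx,cy)=(1.0000,0.0000)
member 2 (1-2): L=4.9716, (cx,cy)=(0.3079,-0.9514)
member 3 (1-3): L=3.2349, (cx,cy)=(0.9728,-0.2315)
member 4 (2-3): L=4.2965, (cx,cy)=(0.3761,0.9266)
member 5 (2-4): L=3.0710, (cx,cy)=(1.0000,0.0000)
member 6 (3-4): L=4.2386, (cx,cy)=(0.3433,-0.9392)
solve A·x = −loads:
  F[0-1] = -1107.7863 N (compression)
  F[0-2] = -2595.2997 N (compression)
  F[1-2] = +1294.9261 N (tension)
  F[1-3] = -732.6707 N (compression)
  F[2-3] = +910.4472 N (tension)
  F[2-4] = +370.3228 N (tension)
  F[3-4] = -1078.7872 N (compression)
  Rx@0 = +2909.2900 N
  Ry@0 = +1062.3561 N
  Ry@4 = +1013.2339 N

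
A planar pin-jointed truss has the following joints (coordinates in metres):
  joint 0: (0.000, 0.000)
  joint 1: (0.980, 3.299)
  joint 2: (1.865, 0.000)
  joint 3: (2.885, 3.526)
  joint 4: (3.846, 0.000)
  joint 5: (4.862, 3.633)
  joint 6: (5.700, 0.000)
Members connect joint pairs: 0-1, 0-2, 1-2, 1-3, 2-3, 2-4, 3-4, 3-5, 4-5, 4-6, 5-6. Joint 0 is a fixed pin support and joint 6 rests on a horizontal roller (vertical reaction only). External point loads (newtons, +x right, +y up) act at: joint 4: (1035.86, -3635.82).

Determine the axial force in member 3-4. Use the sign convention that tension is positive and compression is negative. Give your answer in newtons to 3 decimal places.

1154.426

N=7 nodes, M=11 members, R=3 reactions → 2N=14, M+R=14
member 0 (0-1): L=3.4415, (cx,cy)=(0.2848,0.9586)
member 1 (0-2): L=1.8650, (cx,cy)=(1.0000,0.0000)
member 2 (1-2): L=3.4156, (cx,cy)=(0.2591,-0.9658)
member 3 (1-3): L=1.9185, (cx,cy)=(0.9930,0.1183)
member 4 (2-3): L=3.6706, (cx,cy)=(0.2779,0.9606)
member 5 (2-4): L=1.9810, (cx,cy)=(1.0000,0.0000)
member 6 (3-4): L=3.6546, (cx,cy)=(0.2630,-0.9648)
member 7 (3-5): L=1.9799, (cx,cy)=(0.9985,0.0540)
member 8 (4-5): L=3.7724, (cx,cy)=(0.2693,0.9630)
member 9 (4-6): L=1.8540, (cx,cy)=(1.0000,0.0000)
member 10 (5-6): L=3.7284, (cx,cy)=(0.2248,-0.9744)
solve A·x = −loads:
  F[0-1] = -1233.6742 N (compression)
  F[0-2] = +1387.1623 N (tension)
  F[1-2] = +1144.4857 N (tension)
  F[1-3] = -652.4239 N (compression)
  F[2-3] = -1150.7239 N (compression)
  F[2-4] = +2003.4709 N (tension)
  F[3-4] = +1154.4259 N (tension)
  F[3-5] = -1273.0338 N (compression)
  F[4-5] = +2618.7866 N (tension)
  F[4-6] = +565.8684 N (tension)
  F[5-6] = -2517.6385 N (compression)
  Rx@0 = -1035.8600 N
  Ry@0 = +1182.5983 N
  Ry@6 = +2453.2217 N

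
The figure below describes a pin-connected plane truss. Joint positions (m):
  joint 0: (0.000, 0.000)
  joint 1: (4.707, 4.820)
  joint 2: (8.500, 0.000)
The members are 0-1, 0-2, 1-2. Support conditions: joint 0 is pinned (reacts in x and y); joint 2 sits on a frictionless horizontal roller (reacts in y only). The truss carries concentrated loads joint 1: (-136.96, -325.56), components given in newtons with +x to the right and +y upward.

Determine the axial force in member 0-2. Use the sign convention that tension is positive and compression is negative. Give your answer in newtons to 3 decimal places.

N=3 nodes, M=3 members, R=3 reactions → 2N=6, M+R=6
member 0 (0-1): L=6.7371, (cx,cy)=(0.6987,0.7154)
member 1 (0-2): L=8.5000, (cx,cy)=(1.0000,0.0000)
member 2 (1-2): L=6.1335, (cx,cy)=(0.6184,-0.7859)
solve A·x = −loads:
  F[0-1] = -311.6120 N (compression)
  F[0-2] = +80.7541 N (tension)
  F[1-2] = -130.5831 N (compression)
  Rx@0 = +136.9600 N
  Ry@0 = +222.9407 N
  Ry@2 = +102.6193 N

80.754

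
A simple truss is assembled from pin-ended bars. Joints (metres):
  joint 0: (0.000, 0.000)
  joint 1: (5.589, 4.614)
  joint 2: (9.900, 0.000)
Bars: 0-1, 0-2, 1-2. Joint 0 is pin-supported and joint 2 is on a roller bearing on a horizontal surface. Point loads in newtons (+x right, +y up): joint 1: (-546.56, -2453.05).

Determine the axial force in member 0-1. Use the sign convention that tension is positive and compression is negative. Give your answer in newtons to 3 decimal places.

N=3 nodes, M=3 members, R=3 reactions → 2N=6, M+R=6
member 0 (0-1): L=7.2475, (cx,cy)=(0.7712,0.6366)
member 1 (0-2): L=9.9000, (cx,cy)=(1.0000,0.0000)
member 2 (1-2): L=6.3146, (cx,cy)=(0.6827,-0.7307)
solve A·x = −loads:
  F[0-1] = -2077.9899 N (compression)
  F[0-2] = +1055.9130 N (tension)
  F[1-2] = -1546.6550 N (compression)
  Rx@0 = +546.5600 N
  Ry@0 = +1322.9219 N
  Ry@2 = +1130.1281 N

-2077.990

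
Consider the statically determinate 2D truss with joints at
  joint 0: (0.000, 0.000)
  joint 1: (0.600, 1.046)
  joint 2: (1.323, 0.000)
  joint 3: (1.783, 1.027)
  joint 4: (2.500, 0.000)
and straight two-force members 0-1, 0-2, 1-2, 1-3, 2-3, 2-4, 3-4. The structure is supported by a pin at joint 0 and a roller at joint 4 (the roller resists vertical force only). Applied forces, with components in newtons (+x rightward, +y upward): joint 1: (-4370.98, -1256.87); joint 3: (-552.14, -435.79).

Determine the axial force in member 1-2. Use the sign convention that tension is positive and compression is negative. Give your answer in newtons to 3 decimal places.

N=5 nodes, M=7 members, R=3 reactions → 2N=10, M+R=10
member 0 (0-1): L=1.2059, (cx,cy)=(0.4976,0.8674)
member 1 (0-2): L=1.3230, (cx,cy)=(1.0000,0.0000)
member 2 (1-2): L=1.2716, (cx,cy)=(0.5686,-0.8226)
member 3 (1-3): L=1.1832, (cx,cy)=(0.9999,-0.0161)
member 4 (2-3): L=1.1253, (cx,cy)=(0.4088,0.9126)
member 5 (2-4): L=1.1770, (cx,cy)=(1.0000,0.0000)
member 6 (3-4): L=1.2525, (cx,cy)=(0.5724,-0.8199)
solve A·x = −loads:
  F[0-1] = -3615.1152 N (compression)
  F[0-2] = -3124.3573 N (compression)
  F[1-2] = +2258.9993 N (tension)
  F[1-3] = +1287.9246 N (tension)
  F[2-3] = -2036.1812 N (compression)
  F[2-4] = -1007.5581 N (compression)
  F[3-4] = +1760.0995 N (tension)
  Rx@0 = +4923.1200 N
  Ry@0 = +3135.8429 N
  Ry@4 = -1443.1829 N

2258.999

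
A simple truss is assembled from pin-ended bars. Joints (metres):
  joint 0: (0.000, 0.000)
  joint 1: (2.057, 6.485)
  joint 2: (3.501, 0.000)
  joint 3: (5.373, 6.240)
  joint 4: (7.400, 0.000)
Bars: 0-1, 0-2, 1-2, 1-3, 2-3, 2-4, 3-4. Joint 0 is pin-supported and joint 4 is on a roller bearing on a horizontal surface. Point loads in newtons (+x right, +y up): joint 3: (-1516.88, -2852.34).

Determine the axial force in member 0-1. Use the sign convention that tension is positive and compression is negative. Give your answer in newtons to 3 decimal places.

N=5 nodes, M=7 members, R=3 reactions → 2N=10, M+R=10
member 0 (0-1): L=6.8034, (cx,cy)=(0.3023,0.9532)
member 1 (0-2): L=3.5010, (cx,cy)=(1.0000,0.0000)
member 2 (1-2): L=6.6438, (cx,cy)=(0.2173,-0.9761)
member 3 (1-3): L=3.3250, (cx,cy)=(0.9973,-0.0737)
member 4 (2-3): L=6.5148, (cx,cy)=(0.2873,0.9578)
member 5 (2-4): L=3.8990, (cx,cy)=(1.0000,0.0000)
member 6 (3-4): L=6.5610, (cx,cy)=(0.3089,-0.9511)
solve A·x = −loads:
  F[0-1] = -2161.5757 N (compression)
  F[0-2] = -863.3317 N (compression)
  F[1-2] = +2196.4743 N (tension)
  F[1-3] = -1134.0232 N (compression)
  F[2-3] = -2238.3676 N (compression)
  F[2-4] = +257.2508 N (tension)
  F[3-4] = -832.6663 N (compression)
  Rx@0 = +1516.8800 N
  Ry@0 = +2060.4087 N
  Ry@4 = +791.9313 N

-2161.576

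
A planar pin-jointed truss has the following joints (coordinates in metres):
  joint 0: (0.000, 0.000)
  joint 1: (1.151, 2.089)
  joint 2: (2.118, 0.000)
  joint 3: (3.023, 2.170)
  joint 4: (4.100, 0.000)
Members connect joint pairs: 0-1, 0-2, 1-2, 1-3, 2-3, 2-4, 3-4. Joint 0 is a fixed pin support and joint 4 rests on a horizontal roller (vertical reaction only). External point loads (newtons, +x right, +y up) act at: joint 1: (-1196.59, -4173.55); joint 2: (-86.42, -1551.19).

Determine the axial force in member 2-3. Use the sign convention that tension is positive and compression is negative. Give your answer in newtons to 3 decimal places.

N=5 nodes, M=7 members, R=3 reactions → 2N=10, M+R=10
member 0 (0-1): L=2.3851, (cx,cy)=(0.4826,0.8759)
member 1 (0-2): L=2.1180, (cx,cy)=(1.0000,0.0000)
member 2 (1-2): L=2.3020, (cx,cy)=(0.4201,-0.9075)
member 3 (1-3): L=1.8738, (cx,cy)=(0.9991,0.0432)
member 4 (2-3): L=2.3512, (cx,cy)=(0.3849,0.9230)
member 5 (2-4): L=1.9820, (cx,cy)=(1.0000,0.0000)
member 6 (3-4): L=2.4226, (cx,cy)=(0.4446,-0.8957)
solve A·x = −loads:
  F[0-1] = -4979.6584 N (compression)
  F[0-2] = +1120.0661 N (tension)
  F[1-2] = +146.5904 N (tension)
  F[1-3] = -1269.2518 N (compression)
  F[2-3] = +1536.5505 N (tension)
  F[2-4] = +676.6204 N (tension)
  F[3-4] = -1521.9665 N (compression)
  Rx@0 = +1283.0100 N
  Ry@0 = +4361.4473 N
  Ry@4 = +1363.2927 N

1536.551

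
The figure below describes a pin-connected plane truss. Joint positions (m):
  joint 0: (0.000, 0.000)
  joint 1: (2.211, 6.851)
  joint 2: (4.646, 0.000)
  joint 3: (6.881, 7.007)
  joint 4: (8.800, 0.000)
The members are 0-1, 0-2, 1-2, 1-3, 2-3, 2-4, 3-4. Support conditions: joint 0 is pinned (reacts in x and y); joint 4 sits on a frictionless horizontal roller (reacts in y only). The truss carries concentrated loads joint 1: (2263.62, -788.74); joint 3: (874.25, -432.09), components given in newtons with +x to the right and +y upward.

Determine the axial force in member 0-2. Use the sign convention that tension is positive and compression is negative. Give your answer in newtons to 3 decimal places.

2565.480

N=5 nodes, M=7 members, R=3 reactions → 2N=10, M+R=10
member 0 (0-1): L=7.1989, (cx,cy)=(0.3071,0.9517)
member 1 (0-2): L=4.6460, (cx,cy)=(1.0000,0.0000)
member 2 (1-2): L=7.2709, (cx,cy)=(0.3349,-0.9423)
member 3 (1-3): L=4.6726, (cx,cy)=(0.9994,0.0334)
member 4 (2-3): L=7.3548, (cx,cy)=(0.3039,0.9527)
member 5 (2-4): L=4.1540, (cx,cy)=(1.0000,0.0000)
member 6 (3-4): L=7.2650, (cx,cy)=(0.2641,-0.9645)
solve A·x = −loads:
  F[0-1] = +1863.6825 N (tension)
  F[0-2] = +2565.4798 N (tension)
  F[1-2] = -2746.7257 N (compression)
  F[1-3] = -771.7860 N (compression)
  F[2-3] = +2716.5826 N (tension)
  F[2-4] = +820.0834 N (tension)
  F[3-4] = -3104.7045 N (compression)
  Rx@0 = -3137.8700 N
  Ry@0 = -1773.6070 N
  Ry@4 = +2994.4370 N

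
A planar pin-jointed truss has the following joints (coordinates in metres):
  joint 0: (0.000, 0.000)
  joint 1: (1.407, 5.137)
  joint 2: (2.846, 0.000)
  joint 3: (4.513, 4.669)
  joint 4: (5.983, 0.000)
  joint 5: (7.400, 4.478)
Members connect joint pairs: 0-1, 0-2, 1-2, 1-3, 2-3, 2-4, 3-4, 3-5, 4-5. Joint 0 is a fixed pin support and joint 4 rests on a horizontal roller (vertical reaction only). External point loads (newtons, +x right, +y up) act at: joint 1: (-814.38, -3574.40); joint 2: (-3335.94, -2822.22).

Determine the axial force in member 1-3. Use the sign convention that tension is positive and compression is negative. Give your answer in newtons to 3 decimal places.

-956.737

N=6 nodes, M=9 members, R=3 reactions → 2N=12, M+R=12
member 0 (0-1): L=5.3262, (cx,cy)=(0.2642,0.9645)
member 1 (0-2): L=2.8460, (cx,cy)=(1.0000,0.0000)
member 2 (1-2): L=5.3347, (cx,cy)=(0.2697,-0.9629)
member 3 (1-3): L=3.1411, (cx,cy)=(0.9888,-0.1490)
member 4 (2-3): L=4.9577, (cx,cy)=(0.3362,0.9418)
member 5 (2-4): L=3.1370, (cx,cy)=(1.0000,0.0000)
member 6 (3-4): L=4.8949, (cx,cy)=(0.3003,-0.9538)
member 7 (3-5): L=2.8933, (cx,cy)=(0.9978,-0.0660)
member 8 (4-5): L=4.6968, (cx,cy)=(0.3017,0.9534)
solve A·x = −loads:
  F[0-1] = -5093.7342 N (compression)
  F[0-2] = -2804.7298 N (compression)
  F[1-2] = +1537.9466 N (tension)
  F[1-3] = -956.7368 N (compression)
  F[2-3] = +1424.2068 N (tension)
  F[2-4] = +467.1725 N (tension)
  F[3-4] = -1555.6345 N (compression)
  F[3-5] = -0.0000 N (tension)
  F[4-5] = +0.0000 N (tension)
  Rx@0 = +4150.3200 N
  Ry@0 = +4912.7910 N
  Ry@4 = +1483.8290 N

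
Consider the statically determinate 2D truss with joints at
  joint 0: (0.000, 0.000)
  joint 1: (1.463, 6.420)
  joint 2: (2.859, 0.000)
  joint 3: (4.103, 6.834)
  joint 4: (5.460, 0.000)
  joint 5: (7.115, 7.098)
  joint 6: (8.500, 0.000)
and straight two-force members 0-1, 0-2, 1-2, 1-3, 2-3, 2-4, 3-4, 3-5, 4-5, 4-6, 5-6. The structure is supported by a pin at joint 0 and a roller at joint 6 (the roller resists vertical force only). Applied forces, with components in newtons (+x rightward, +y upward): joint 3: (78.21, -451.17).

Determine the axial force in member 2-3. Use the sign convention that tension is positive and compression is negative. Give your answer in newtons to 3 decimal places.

N=7 nodes, M=11 members, R=3 reactions → 2N=14, M+R=14
member 0 (0-1): L=6.5846, (cx,cy)=(0.2222,0.9750)
member 1 (0-2): L=2.8590, (cx,cy)=(1.0000,0.0000)
member 2 (1-2): L=6.5700, (cx,cy)=(0.2125,-0.9772)
member 3 (1-3): L=2.6723, (cx,cy)=(0.9879,0.1549)
member 4 (2-3): L=6.9463, (cx,cy)=(0.1791,0.9838)
member 5 (2-4): L=2.6010, (cx,cy)=(1.0000,0.0000)
member 6 (3-4): L=6.9674, (cx,cy)=(0.1948,-0.9809)
member 7 (3-5): L=3.0235, (cx,cy)=(0.9962,0.0873)
member 8 (4-5): L=7.2884, (cx,cy)=(0.2271,0.9739)
member 9 (4-6): L=3.0400, (cx,cy)=(1.0000,0.0000)
member 10 (5-6): L=7.2319, (cx,cy)=(0.1915,-0.9815)
solve A·x = −loads:
  F[0-1] = -174.8779 N (compression)
  F[0-2] = +117.0654 N (tension)
  F[1-2] = +162.7074 N (tension)
  F[1-3] = -74.3248 N (compression)
  F[2-3] = -161.6046 N (compression)
  F[2-4] = +180.5789 N (tension)
  F[3-4] = -297.1085 N (compression)
  F[3-5] = -123.1835 N (compression)
  F[4-5] = +299.2357 N (tension)
  F[4-6] = +54.7645 N (tension)
  F[5-6] = -285.9563 N (compression)
  Rx@0 = -78.2100 N
  Ry@0 = +170.5067 N
  Ry@6 = +280.6633 N

-161.605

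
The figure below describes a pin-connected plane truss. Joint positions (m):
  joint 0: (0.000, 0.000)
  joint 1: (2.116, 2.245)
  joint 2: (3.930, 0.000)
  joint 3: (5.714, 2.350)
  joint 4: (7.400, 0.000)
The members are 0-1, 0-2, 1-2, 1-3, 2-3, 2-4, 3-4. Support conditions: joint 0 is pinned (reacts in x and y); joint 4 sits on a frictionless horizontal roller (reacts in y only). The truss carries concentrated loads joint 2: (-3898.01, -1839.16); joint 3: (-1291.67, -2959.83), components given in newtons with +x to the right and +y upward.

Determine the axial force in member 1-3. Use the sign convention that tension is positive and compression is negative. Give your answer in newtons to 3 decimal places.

N=5 nodes, M=7 members, R=3 reactions → 2N=10, M+R=10
member 0 (0-1): L=3.0850, (cx,cy)=(0.6859,0.7277)
member 1 (0-2): L=3.9300, (cx,cy)=(1.0000,0.0000)
member 2 (1-2): L=2.8863, (cx,cy)=(0.6285,-0.7778)
member 3 (1-3): L=3.5995, (cx,cy)=(0.9996,0.0292)
member 4 (2-3): L=2.9505, (cx,cy)=(0.6047,0.7965)
member 5 (2-4): L=3.4700, (cx,cy)=(1.0000,0.0000)
member 6 (3-4): L=2.8922, (cx,cy)=(0.5829,-0.8125)
solve A·x = −loads:
  F[0-1] = -2675.4946 N (compression)
  F[0-2] = -3354.5842 N (compression)
  F[1-2] = +2378.1912 N (tension)
  F[1-3] = -3331.1835 N (compression)
  F[2-3] = -13.3568 N (compression)
  F[2-4] = +2046.1722 N (tension)
  F[3-4] = -3510.1046 N (compression)
  Rx@0 = +5189.6800 N
  Ry@0 = +1946.9707 N
  Ry@4 = +2852.0193 N

-3331.184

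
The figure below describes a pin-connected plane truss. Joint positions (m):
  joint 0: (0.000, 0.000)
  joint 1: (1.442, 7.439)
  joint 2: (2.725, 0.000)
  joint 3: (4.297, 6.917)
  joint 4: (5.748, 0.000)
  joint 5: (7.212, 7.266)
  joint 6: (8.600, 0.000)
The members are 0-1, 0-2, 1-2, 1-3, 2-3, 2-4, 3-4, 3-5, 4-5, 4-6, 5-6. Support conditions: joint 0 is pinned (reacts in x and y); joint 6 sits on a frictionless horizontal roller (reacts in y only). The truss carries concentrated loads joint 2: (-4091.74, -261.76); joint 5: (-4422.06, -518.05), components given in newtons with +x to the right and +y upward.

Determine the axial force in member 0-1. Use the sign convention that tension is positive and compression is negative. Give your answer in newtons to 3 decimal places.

N=7 nodes, M=11 members, R=3 reactions → 2N=14, M+R=14
member 0 (0-1): L=7.5775, (cx,cy)=(0.1903,0.9817)
member 1 (0-2): L=2.7250, (cx,cy)=(1.0000,0.0000)
member 2 (1-2): L=7.5488, (cx,cy)=(0.1700,-0.9855)
member 3 (1-3): L=2.9023, (cx,cy)=(0.9837,-0.1799)
member 4 (2-3): L=7.0934, (cx,cy)=(0.2216,0.9751)
member 5 (2-4): L=3.0230, (cx,cy)=(1.0000,0.0000)
member 6 (3-4): L=7.0676, (cx,cy)=(0.2053,-0.9787)
member 7 (3-5): L=2.9358, (cx,cy)=(0.9929,0.1189)
member 8 (4-5): L=7.4120, (cx,cy)=(0.1975,0.9803)
member 9 (4-6): L=2.8520, (cx,cy)=(1.0000,0.0000)
member 10 (5-6): L=7.3974, (cx,cy)=(0.1876,-0.9822)
solve A·x = −loads:
  F[0-1] = -4072.9865 N (compression)
  F[0-2] = -7738.7069 N (compression)
  F[1-2] = +4338.1981 N (tension)
  F[1-3] = -1537.4857 N (compression)
  F[2-3] = -4115.6604 N (compression)
  F[2-4] = -1997.5540 N (compression)
  F[3-4] = +3435.2587 N (tension)
  F[3-5] = -3152.1317 N (compression)
  F[4-5] = -3429.6472 N (compression)
  F[4-6] = -614.8664 N (compression)
  F[5-6] = +3276.9477 N (tension)
  Rx@0 = +8513.8000 N
  Ry@0 = +3998.5560 N
  Ry@6 = -3218.7460 N

-4072.987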